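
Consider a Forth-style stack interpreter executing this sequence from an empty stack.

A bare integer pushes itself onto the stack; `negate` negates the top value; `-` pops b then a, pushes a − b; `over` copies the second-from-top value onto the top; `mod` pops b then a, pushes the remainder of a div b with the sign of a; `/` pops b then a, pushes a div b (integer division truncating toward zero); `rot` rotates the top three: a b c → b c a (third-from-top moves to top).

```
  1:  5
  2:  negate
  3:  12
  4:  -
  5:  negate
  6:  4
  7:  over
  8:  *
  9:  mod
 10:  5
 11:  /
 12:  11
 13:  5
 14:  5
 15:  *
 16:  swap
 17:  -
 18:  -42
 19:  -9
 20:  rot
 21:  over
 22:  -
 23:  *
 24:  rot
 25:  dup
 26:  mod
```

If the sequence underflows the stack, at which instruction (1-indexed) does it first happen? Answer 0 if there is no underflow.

0

5      → [5]
negate → [-5]
12     → [-5, 12]
-      → [-17]
negate → [17]
4      → [17, 4]
over   → [17, 4, 17]
*      → [17, 68]
mod    → [17]
5      → [17, 5]
/      → [3]
11     → [3, 11]
5      → [3, 11, 5]
5      → [3, 11, 5, 5]
*      → [3, 11, 25]
swap   → [3, 25, 11]
-      → [3, 14]
-42    → [3, 14, -42]
-9     → [3, 14, -42, -9]
rot    → [3, -42, -9, 14]
over   → [3, -42, -9, 14, -9]
-      → [3, -42, -9, 23]
*      → [3, -42, -207]
rot    → [-42, -207, 3]
dup    → [-42, -207, 3, 3]
mod    → [-42, -207, 0]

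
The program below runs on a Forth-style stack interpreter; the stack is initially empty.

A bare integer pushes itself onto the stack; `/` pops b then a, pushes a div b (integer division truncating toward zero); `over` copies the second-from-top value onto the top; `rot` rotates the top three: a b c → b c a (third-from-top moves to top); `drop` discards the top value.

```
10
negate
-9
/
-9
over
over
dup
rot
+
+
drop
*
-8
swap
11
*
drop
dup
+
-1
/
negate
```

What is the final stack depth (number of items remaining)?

1

10     : [10]
negate : [-10]
-9     : [-10, -9]
/      : [1]
-9     : [1, -9]
over   : [1, -9, 1]
over   : [1, -9, 1, -9]
dup    : [1, -9, 1, -9, -9]
rot    : [1, -9, -9, -9, 1]
+      : [1, -9, -9, -8]
+      : [1, -9, -17]
drop   : [1, -9]
*      : [-9]
-8     : [-9, -8]
swap   : [-8, -9]
11     : [-8, -9, 11]
*      : [-8, -99]
drop   : [-8]
dup    : [-8, -8]
+      : [-16]
-1     : [-16, -1]
/      : [16]
negate : [-16]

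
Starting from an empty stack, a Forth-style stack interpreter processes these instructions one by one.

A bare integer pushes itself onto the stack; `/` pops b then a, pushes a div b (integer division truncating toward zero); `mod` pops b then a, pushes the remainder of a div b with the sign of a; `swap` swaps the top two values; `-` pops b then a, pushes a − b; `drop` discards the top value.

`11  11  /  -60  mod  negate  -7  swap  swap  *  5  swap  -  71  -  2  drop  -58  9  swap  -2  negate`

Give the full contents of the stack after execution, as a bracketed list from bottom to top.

11      11
11      11 11
/       1
-60     1 -60
mod     1
negate  -1
-7      -1 -7
swap    -7 -1
swap    -1 -7
*       7
5       7 5
swap    5 7
-       -2
71      -2 71
-       -73
2       -73 2
drop    -73
-58     -73 -58
9       -73 -58 9
swap    -73 9 -58
-2      -73 9 -58 -2
negate  -73 9 -58 2

[-73, 9, -58, 2]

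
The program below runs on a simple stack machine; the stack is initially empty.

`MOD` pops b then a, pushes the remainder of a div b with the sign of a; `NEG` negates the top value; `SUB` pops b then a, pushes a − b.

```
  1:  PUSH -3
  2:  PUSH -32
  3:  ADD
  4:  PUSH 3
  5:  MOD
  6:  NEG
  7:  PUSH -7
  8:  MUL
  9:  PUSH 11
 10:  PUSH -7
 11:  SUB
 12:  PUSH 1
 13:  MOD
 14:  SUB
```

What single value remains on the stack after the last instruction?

PUSH -3  -> -3
PUSH -32 -> -3 -32
ADD      -> -35
PUSH 3   -> -35 3
MOD      -> -2
NEG      -> 2
PUSH -7  -> 2 -7
MUL      -> -14
PUSH 11  -> -14 11
PUSH -7  -> -14 11 -7
SUB      -> -14 18
PUSH 1   -> -14 18 1
MOD      -> -14 0
SUB      -> -14

-14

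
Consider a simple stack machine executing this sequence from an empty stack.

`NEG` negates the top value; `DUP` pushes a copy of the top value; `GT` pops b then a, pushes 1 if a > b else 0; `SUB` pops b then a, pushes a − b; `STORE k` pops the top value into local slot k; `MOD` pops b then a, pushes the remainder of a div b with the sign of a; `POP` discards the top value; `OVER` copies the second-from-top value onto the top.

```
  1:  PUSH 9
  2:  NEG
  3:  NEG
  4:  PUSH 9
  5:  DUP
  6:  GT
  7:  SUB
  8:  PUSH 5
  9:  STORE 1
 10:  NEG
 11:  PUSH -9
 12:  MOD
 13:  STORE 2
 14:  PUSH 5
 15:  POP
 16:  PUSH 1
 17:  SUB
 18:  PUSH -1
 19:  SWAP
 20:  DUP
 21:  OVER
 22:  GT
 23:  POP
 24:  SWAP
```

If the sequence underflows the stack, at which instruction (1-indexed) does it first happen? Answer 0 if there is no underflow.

17

PUSH 9  : 9
NEG     : -9
NEG     : 9
PUSH 9  : 9 9
DUP     : 9 9 9
GT      : 9 0
SUB     : 9
PUSH 5  : 9 5
STORE 1 : 9
NEG     : -9
PUSH -9 : -9 -9
MOD     : 0
STORE 2 : (empty)
PUSH 5  : 5
POP     : (empty)
PUSH 1  : 1
SUB  — needs 2 operands, stack has 1 → underflow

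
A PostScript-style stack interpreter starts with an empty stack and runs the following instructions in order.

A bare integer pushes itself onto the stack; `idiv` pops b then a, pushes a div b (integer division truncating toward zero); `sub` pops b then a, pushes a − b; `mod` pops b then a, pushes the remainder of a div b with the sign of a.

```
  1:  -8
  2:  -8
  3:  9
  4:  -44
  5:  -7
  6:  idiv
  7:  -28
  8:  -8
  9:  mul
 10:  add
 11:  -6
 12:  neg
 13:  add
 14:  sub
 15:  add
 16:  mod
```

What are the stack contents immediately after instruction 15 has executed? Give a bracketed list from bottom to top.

[-8, -235]

-8   : -8
-8   : -8 -8
9    : -8 -8 9
-44  : -8 -8 9 -44
-7   : -8 -8 9 -44 -7
idiv : -8 -8 9 6
-28  : -8 -8 9 6 -28
-8   : -8 -8 9 6 -28 -8
mul  : -8 -8 9 6 224
add  : -8 -8 9 230
-6   : -8 -8 9 230 -6
neg  : -8 -8 9 230 6
add  : -8 -8 9 236
sub  : -8 -8 -227
add  : -8 -235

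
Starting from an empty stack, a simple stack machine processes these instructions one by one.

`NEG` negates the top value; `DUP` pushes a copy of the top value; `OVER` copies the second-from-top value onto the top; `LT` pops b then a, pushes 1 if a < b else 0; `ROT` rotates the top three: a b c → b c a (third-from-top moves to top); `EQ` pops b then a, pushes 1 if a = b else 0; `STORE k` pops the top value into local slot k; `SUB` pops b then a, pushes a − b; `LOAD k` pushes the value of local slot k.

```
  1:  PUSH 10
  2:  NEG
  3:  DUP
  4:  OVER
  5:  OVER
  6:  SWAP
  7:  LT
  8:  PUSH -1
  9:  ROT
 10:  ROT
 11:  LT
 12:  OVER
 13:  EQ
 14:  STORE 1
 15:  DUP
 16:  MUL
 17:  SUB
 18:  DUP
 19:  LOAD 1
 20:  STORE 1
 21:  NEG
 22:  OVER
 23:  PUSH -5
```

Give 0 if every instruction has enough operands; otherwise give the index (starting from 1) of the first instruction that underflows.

PUSH 10 -> 10
NEG     -> -10
DUP     -> -10 -10
OVER    -> -10 -10 -10
OVER    -> -10 -10 -10 -10
SWAP    -> -10 -10 -10 -10
LT      -> -10 -10 0
PUSH -1 -> -10 -10 0 -1
ROT     -> -10 0 -1 -10
ROT     -> -10 -1 -10 0
LT      -> -10 -1 1
OVER    -> -10 -1 1 -1
EQ      -> -10 -1 0
STORE 1 -> -10 -1
DUP     -> -10 -1 -1
MUL     -> -10 1
SUB     -> -11
DUP     -> -11 -11
LOAD 1  -> -11 -11 0
STORE 1 -> -11 -11
NEG     -> -11 11
OVER    -> -11 11 -11
PUSH -5 -> -11 11 -11 -5

0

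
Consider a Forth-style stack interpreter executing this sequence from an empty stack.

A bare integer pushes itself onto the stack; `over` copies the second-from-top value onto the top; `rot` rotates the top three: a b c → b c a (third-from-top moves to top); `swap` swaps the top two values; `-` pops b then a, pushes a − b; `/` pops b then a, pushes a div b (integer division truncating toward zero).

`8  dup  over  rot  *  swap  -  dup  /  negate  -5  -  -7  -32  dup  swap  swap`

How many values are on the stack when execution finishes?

4

8      : 8
dup    : 8 8
over   : 8 8 8
rot    : 8 8 8
*      : 8 64
swap   : 64 8
-      : 56
dup    : 56 56
/      : 1
negate : -1
-5     : -1 -5
-      : 4
-7     : 4 -7
-32    : 4 -7 -32
dup    : 4 -7 -32 -32
swap   : 4 -7 -32 -32
swap   : 4 -7 -32 -32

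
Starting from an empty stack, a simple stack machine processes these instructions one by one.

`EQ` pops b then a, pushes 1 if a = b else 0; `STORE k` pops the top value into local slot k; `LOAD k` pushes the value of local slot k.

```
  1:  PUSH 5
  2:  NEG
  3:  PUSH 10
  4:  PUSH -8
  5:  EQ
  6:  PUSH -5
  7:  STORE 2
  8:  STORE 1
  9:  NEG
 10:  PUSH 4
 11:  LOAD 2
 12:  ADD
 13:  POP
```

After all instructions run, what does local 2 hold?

PUSH 5  : [5]
NEG     : [-5]
PUSH 10 : [-5, 10]
PUSH -8 : [-5, 10, -8]
EQ      : [-5, 0]
PUSH -5 : [-5, 0, -5]
STORE 2 : [-5, 0]
STORE 1 : [-5]
NEG     : [5]
PUSH 4  : [5, 4]
LOAD 2  : [5, 4, -5]
ADD     : [5, -1]
POP     : [5]

-5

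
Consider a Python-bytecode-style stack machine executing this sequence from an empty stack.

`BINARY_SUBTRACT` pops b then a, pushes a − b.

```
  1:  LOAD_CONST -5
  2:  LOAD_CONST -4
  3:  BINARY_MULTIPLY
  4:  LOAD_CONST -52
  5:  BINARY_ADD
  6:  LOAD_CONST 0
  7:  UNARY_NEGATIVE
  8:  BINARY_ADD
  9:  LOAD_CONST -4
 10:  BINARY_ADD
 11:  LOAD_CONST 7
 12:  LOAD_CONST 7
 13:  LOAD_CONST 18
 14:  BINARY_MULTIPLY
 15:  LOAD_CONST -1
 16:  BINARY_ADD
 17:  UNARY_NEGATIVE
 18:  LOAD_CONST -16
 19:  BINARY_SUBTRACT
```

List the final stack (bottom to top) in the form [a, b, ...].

[-36, 7, -109]

LOAD_CONST -5   : [-5]
LOAD_CONST -4   : [-5, -4]
BINARY_MULTIPLY : [20]
LOAD_CONST -52  : [20, -52]
BINARY_ADD      : [-32]
LOAD_CONST 0    : [-32, 0]
UNARY_NEGATIVE  : [-32, 0]
BINARY_ADD      : [-32]
LOAD_CONST -4   : [-32, -4]
BINARY_ADD      : [-36]
LOAD_CONST 7    : [-36, 7]
LOAD_CONST 7    : [-36, 7, 7]
LOAD_CONST 18   : [-36, 7, 7, 18]
BINARY_MULTIPLY : [-36, 7, 126]
LOAD_CONST -1   : [-36, 7, 126, -1]
BINARY_ADD      : [-36, 7, 125]
UNARY_NEGATIVE  : [-36, 7, -125]
LOAD_CONST -16  : [-36, 7, -125, -16]
BINARY_SUBTRACT : [-36, 7, -109]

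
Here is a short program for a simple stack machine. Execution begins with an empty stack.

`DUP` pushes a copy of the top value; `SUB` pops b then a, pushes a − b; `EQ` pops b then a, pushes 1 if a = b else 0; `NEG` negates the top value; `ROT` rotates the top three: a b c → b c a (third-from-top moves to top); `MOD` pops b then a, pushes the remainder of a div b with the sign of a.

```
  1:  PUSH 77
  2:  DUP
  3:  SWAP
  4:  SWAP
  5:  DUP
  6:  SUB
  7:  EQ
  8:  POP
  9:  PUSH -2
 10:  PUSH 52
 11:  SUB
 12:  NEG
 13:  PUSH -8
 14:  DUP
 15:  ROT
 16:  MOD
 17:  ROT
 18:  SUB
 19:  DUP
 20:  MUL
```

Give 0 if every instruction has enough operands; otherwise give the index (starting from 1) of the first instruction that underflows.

PUSH 77 -> 77
DUP     -> 77 77
SWAP    -> 77 77
SWAP    -> 77 77
DUP     -> 77 77 77
SUB     -> 77 0
EQ      -> 0
POP     -> (empty)
PUSH -2 -> -2
PUSH 52 -> -2 52
SUB     -> -54
NEG     -> 54
PUSH -8 -> 54 -8
DUP     -> 54 -8 -8
ROT     -> -8 -8 54
MOD     -> -8 -8
ROT  — needs 3 operands, stack has 2 → underflow

17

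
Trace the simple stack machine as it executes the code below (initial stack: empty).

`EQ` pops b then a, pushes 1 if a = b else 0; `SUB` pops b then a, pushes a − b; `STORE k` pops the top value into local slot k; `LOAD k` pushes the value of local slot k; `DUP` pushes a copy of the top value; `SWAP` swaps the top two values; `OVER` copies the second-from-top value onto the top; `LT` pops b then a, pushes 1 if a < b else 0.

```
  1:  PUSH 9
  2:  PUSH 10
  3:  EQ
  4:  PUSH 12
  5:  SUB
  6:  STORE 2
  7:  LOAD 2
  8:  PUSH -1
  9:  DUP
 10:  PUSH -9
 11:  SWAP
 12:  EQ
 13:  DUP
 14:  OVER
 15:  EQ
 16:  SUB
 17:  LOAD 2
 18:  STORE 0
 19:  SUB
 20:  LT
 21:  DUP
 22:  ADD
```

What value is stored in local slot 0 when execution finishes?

-12

PUSH 9  -> 9
PUSH 10 -> 9 10
EQ      -> 0
PUSH 12 -> 0 12
SUB     -> -12
STORE 2 -> (empty)
LOAD 2  -> -12
PUSH -1 -> -12 -1
DUP     -> -12 -1 -1
PUSH -9 -> -12 -1 -1 -9
SWAP    -> -12 -1 -9 -1
EQ      -> -12 -1 0
DUP     -> -12 -1 0 0
OVER    -> -12 -1 0 0 0
EQ      -> -12 -1 0 1
SUB     -> -12 -1 -1
LOAD 2  -> -12 -1 -1 -12
STORE 0 -> -12 -1 -1
SUB     -> -12 0
LT      -> 1
DUP     -> 1 1
ADD     -> 2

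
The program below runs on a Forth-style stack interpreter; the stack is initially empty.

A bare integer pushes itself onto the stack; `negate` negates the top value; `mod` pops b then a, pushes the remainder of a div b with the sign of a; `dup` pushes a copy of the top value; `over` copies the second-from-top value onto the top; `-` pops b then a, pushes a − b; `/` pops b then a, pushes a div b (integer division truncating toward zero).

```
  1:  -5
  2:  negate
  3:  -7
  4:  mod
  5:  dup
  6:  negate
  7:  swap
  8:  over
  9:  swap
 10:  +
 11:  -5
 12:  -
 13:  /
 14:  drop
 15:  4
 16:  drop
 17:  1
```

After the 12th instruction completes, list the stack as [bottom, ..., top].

-5     -> [-5]
negate -> [5]
-7     -> [5, -7]
mod    -> [5]
dup    -> [5, 5]
negate -> [5, -5]
swap   -> [-5, 5]
over   -> [-5, 5, -5]
swap   -> [-5, -5, 5]
+      -> [-5, 0]
-5     -> [-5, 0, -5]
-      -> [-5, 5]

[-5, 5]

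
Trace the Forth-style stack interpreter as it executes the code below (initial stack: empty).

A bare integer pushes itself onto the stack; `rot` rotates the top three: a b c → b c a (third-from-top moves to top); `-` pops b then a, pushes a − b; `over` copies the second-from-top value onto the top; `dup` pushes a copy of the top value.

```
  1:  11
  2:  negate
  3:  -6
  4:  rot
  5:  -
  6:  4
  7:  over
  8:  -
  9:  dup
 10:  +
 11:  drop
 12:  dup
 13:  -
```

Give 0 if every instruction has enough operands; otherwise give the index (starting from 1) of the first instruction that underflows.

11     → 11
negate → -11
-6     → -11 -6
rot  — needs 3 operands, stack has 2 → underflow

4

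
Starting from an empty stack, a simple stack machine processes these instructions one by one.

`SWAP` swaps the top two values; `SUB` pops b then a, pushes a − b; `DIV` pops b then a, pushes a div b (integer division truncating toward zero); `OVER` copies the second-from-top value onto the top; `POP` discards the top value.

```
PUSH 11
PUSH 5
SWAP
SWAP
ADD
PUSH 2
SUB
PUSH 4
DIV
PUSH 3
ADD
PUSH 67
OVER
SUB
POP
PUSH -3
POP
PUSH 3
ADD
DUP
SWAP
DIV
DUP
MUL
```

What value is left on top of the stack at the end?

1

PUSH 11  [11]
PUSH 5   [11, 5]
SWAP     [5, 11]
SWAP     [11, 5]
ADD      [16]
PUSH 2   [16, 2]
SUB      [14]
PUSH 4   [14, 4]
DIV      [3]
PUSH 3   [3, 3]
ADD      [6]
PUSH 67  [6, 67]
OVER     [6, 67, 6]
SUB      [6, 61]
POP      [6]
PUSH -3  [6, -3]
POP      [6]
PUSH 3   [6, 3]
ADD      [9]
DUP      [9, 9]
SWAP     [9, 9]
DIV      [1]
DUP      [1, 1]
MUL      [1]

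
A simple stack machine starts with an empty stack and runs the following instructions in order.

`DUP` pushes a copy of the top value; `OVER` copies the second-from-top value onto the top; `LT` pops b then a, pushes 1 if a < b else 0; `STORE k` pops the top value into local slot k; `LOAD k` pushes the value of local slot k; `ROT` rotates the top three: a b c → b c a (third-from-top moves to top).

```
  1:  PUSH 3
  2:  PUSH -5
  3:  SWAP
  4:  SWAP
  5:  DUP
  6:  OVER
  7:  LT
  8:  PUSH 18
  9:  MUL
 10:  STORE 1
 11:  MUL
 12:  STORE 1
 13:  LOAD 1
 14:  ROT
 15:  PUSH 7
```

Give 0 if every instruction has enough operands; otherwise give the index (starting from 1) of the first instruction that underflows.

PUSH 3  -> [3]
PUSH -5 -> [3, -5]
SWAP    -> [-5, 3]
SWAP    -> [3, -5]
DUP     -> [3, -5, -5]
OVER    -> [3, -5, -5, -5]
LT      -> [3, -5, 0]
PUSH 18 -> [3, -5, 0, 18]
MUL     -> [3, -5, 0]
STORE 1 -> [3, -5]
MUL     -> [-15]
STORE 1 -> []
LOAD 1  -> [-15]
ROT  — needs 3 operands, stack has 1 → underflow

14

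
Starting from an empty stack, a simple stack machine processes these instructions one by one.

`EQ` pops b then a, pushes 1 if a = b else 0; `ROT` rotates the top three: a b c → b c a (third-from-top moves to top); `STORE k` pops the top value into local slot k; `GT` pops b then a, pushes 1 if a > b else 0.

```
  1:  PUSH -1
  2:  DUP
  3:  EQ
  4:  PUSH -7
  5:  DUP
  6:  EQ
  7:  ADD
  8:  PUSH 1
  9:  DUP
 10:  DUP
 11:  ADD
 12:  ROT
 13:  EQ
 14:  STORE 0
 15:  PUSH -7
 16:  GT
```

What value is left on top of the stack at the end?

PUSH -1 : [-1]
DUP     : [-1, -1]
EQ      : [1]
PUSH -7 : [1, -7]
DUP     : [1, -7, -7]
EQ      : [1, 1]
ADD     : [2]
PUSH 1  : [2, 1]
DUP     : [2, 1, 1]
DUP     : [2, 1, 1, 1]
ADD     : [2, 1, 2]
ROT     : [1, 2, 2]
EQ      : [1, 1]
STORE 0 : [1]
PUSH -7 : [1, -7]
GT      : [1]

1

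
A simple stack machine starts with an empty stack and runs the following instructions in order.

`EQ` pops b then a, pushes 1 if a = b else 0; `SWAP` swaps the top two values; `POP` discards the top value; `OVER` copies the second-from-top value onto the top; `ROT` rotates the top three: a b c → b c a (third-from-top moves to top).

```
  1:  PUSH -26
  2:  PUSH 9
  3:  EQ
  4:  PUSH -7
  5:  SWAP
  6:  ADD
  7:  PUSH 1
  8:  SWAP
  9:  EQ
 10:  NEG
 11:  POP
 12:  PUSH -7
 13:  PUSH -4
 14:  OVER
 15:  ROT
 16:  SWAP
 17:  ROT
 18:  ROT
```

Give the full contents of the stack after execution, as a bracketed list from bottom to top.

PUSH -26  -26
PUSH 9    -26 9
EQ        0
PUSH -7   0 -7
SWAP      -7 0
ADD       -7
PUSH 1    -7 1
SWAP      1 -7
EQ        0
NEG       0
POP       (empty)
PUSH -7   -7
PUSH -4   -7 -4
OVER      -7 -4 -7
ROT       -4 -7 -7
SWAP      -4 -7 -7
ROT       -7 -7 -4
ROT       -7 -4 -7

[-7, -4, -7]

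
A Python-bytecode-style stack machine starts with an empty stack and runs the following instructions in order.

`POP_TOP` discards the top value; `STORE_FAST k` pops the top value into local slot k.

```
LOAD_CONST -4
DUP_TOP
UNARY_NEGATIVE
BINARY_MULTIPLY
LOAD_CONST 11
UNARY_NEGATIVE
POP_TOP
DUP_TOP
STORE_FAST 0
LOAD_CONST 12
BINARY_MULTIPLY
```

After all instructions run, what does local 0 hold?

-16

LOAD_CONST -4   -> -4
DUP_TOP         -> -4 -4
UNARY_NEGATIVE  -> -4 4
BINARY_MULTIPLY -> -16
LOAD_CONST 11   -> -16 11
UNARY_NEGATIVE  -> -16 -11
POP_TOP         -> -16
DUP_TOP         -> -16 -16
STORE_FAST 0    -> -16
LOAD_CONST 12   -> -16 12
BINARY_MULTIPLY -> -192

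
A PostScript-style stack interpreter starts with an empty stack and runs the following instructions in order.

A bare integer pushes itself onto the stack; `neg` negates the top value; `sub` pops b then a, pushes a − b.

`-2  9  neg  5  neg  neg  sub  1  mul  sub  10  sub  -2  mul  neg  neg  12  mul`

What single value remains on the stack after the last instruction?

-48

-2   [-2]
9    [-2, 9]
neg  [-2, -9]
5    [-2, -9, 5]
neg  [-2, -9, -5]
neg  [-2, -9, 5]
sub  [-2, -14]
1    [-2, -14, 1]
mul  [-2, -14]
sub  [12]
10   [12, 10]
sub  [2]
-2   [2, -2]
mul  [-4]
neg  [4]
neg  [-4]
12   [-4, 12]
mul  [-48]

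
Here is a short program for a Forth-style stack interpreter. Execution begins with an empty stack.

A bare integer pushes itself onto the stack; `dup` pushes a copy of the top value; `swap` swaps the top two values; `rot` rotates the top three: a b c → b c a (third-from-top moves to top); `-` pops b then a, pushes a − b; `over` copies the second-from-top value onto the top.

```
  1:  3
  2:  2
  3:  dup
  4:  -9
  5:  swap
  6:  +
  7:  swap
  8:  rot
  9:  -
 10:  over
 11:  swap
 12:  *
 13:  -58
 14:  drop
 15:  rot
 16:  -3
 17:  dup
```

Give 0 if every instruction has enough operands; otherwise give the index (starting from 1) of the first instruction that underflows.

3    → 3
2    → 3 2
dup  → 3 2 2
-9   → 3 2 2 -9
swap → 3 2 -9 2
+    → 3 2 -7
swap → 3 -7 2
rot  → -7 2 3
-    → -7 -1
over → -7 -1 -7
swap → -7 -7 -1
*    → -7 7
-58  → -7 7 -58
drop → -7 7
rot  — needs 3 operands, stack has 2 → underflow

15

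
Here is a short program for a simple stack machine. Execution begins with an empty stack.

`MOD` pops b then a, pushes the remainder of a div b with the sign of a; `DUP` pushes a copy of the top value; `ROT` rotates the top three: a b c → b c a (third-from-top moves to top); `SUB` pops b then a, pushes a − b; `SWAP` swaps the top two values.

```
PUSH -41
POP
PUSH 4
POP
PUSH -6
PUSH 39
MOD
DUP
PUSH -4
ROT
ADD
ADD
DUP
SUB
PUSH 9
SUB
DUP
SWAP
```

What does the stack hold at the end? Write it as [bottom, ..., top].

[-9, -9]

PUSH -41  [-41]
POP       []
PUSH 4    [4]
POP       []
PUSH -6   [-6]
PUSH 39   [-6, 39]
MOD       [-6]
DUP       [-6, -6]
PUSH -4   [-6, -6, -4]
ROT       [-6, -4, -6]
ADD       [-6, -10]
ADD       [-16]
DUP       [-16, -16]
SUB       [0]
PUSH 9    [0, 9]
SUB       [-9]
DUP       [-9, -9]
SWAP      [-9, -9]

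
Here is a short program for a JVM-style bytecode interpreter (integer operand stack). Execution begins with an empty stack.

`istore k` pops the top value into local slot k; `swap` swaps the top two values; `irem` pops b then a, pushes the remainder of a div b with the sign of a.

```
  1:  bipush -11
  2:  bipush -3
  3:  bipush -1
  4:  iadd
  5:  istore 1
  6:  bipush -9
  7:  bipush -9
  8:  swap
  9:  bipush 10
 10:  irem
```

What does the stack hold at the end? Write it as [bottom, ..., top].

bipush -11 → -11
bipush -3  → -11 -3
bipush -1  → -11 -3 -1
iadd       → -11 -4
istore 1   → -11
bipush -9  → -11 -9
bipush -9  → -11 -9 -9
swap       → -11 -9 -9
bipush 10  → -11 -9 -9 10
irem       → -11 -9 -9

[-11, -9, -9]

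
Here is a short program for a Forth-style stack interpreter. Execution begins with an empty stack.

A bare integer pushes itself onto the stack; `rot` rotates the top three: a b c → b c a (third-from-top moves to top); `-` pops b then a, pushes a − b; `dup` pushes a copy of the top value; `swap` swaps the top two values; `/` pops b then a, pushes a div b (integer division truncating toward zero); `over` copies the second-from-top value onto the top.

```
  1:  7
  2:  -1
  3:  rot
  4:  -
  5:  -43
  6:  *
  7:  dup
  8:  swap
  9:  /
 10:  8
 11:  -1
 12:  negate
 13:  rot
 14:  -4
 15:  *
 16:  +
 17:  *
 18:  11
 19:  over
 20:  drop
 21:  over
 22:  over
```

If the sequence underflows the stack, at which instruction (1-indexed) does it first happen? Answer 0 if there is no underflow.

3

7  : 7
-1 : 7 -1
rot  — needs 3 operands, stack has 2 → underflow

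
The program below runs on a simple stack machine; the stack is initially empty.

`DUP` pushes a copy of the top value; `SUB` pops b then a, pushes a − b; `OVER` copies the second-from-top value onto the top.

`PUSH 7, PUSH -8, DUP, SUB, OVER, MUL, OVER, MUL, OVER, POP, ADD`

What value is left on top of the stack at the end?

PUSH 7  : 7
PUSH -8 : 7 -8
DUP     : 7 -8 -8
SUB     : 7 0
OVER    : 7 0 7
MUL     : 7 0
OVER    : 7 0 7
MUL     : 7 0
OVER    : 7 0 7
POP     : 7 0
ADD     : 7

7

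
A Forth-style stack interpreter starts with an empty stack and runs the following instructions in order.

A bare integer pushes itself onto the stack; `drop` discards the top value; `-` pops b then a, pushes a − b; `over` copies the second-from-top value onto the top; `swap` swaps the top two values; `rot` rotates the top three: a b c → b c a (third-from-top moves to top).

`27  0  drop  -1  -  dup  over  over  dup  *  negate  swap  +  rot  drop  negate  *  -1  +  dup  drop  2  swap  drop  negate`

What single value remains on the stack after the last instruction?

-2

27     : 27
0      : 27 0
drop   : 27
-1     : 27 -1
-      : 28
dup    : 28 28
over   : 28 28 28
over   : 28 28 28 28
dup    : 28 28 28 28 28
*      : 28 28 28 784
negate : 28 28 28 -784
swap   : 28 28 -784 28
+      : 28 28 -756
rot    : 28 -756 28
drop   : 28 -756
negate : 28 756
*      : 21168
-1     : 21168 -1
+      : 21167
dup    : 21167 21167
drop   : 21167
2      : 21167 2
swap   : 2 21167
drop   : 2
negate : -2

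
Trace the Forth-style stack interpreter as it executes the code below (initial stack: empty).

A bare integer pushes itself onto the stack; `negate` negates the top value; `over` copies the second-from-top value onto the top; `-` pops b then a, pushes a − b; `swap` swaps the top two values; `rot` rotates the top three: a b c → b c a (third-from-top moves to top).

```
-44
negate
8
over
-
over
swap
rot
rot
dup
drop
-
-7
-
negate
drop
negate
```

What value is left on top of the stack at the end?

-44    -> [-44]
negate -> [44]
8      -> [44, 8]
over   -> [44, 8, 44]
-      -> [44, -36]
over   -> [44, -36, 44]
swap   -> [44, 44, -36]
rot    -> [44, -36, 44]
rot    -> [-36, 44, 44]
dup    -> [-36, 44, 44, 44]
drop   -> [-36, 44, 44]
-      -> [-36, 0]
-7     -> [-36, 0, -7]
-      -> [-36, 7]
negate -> [-36, -7]
drop   -> [-36]
negate -> [36]

36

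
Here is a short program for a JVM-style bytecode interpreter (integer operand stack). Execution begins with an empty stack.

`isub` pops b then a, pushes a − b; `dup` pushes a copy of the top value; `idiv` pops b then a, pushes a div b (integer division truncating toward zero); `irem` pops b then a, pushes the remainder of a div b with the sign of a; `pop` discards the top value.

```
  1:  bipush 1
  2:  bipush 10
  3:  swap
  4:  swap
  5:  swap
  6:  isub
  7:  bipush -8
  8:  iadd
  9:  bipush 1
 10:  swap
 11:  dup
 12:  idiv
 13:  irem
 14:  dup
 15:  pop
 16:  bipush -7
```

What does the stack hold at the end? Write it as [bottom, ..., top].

bipush 1  : 1
bipush 10 : 1 10
swap      : 10 1
swap      : 1 10
swap      : 10 1
isub      : 9
bipush -8 : 9 -8
iadd      : 1
bipush 1  : 1 1
swap      : 1 1
dup       : 1 1 1
idiv      : 1 1
irem      : 0
dup       : 0 0
pop       : 0
bipush -7 : 0 -7

[0, -7]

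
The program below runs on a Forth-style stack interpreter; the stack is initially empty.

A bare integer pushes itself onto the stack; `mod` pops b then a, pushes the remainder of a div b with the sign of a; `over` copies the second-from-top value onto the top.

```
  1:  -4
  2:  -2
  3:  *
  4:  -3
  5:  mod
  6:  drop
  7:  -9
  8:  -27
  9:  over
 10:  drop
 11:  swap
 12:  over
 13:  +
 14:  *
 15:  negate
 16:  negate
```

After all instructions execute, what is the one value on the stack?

-4     -> [-4]
-2     -> [-4, -2]
*      -> [8]
-3     -> [8, -3]
mod    -> [2]
drop   -> []
-9     -> [-9]
-27    -> [-9, -27]
over   -> [-9, -27, -9]
drop   -> [-9, -27]
swap   -> [-27, -9]
over   -> [-27, -9, -27]
+      -> [-27, -36]
*      -> [972]
negate -> [-972]
negate -> [972]

972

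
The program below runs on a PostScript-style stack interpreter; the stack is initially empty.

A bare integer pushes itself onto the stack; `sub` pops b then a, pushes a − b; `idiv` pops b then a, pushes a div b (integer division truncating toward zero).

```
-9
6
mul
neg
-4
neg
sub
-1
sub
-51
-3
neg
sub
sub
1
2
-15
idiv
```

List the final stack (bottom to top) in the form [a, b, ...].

-9   → [-9]
6    → [-9, 6]
mul  → [-54]
neg  → [54]
-4   → [54, -4]
neg  → [54, 4]
sub  → [50]
-1   → [50, -1]
sub  → [51]
-51  → [51, -51]
-3   → [51, -51, -3]
neg  → [51, -51, 3]
sub  → [51, -54]
sub  → [105]
1    → [105, 1]
2    → [105, 1, 2]
-15  → [105, 1, 2, -15]
idiv → [105, 1, 0]

[105, 1, 0]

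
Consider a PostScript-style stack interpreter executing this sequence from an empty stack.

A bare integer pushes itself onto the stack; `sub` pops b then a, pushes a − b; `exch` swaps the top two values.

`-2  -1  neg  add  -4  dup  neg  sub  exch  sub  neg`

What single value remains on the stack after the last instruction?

-2   : [-2]
-1   : [-2, -1]
neg  : [-2, 1]
add  : [-1]
-4   : [-1, -4]
dup  : [-1, -4, -4]
neg  : [-1, -4, 4]
sub  : [-1, -8]
exch : [-8, -1]
sub  : [-7]
neg  : [7]

7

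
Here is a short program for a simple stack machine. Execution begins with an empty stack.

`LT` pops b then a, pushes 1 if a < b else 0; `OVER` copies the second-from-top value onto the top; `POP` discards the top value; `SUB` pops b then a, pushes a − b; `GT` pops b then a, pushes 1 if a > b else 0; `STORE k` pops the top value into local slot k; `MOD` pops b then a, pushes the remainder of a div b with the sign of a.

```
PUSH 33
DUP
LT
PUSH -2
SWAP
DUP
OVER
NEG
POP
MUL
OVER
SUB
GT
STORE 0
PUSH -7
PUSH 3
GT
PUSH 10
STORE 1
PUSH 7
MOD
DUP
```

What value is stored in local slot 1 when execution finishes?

10

PUSH 33 -> 33
DUP     -> 33 33
LT      -> 0
PUSH -2 -> 0 -2
SWAP    -> -2 0
DUP     -> -2 0 0
OVER    -> -2 0 0 0
NEG     -> -2 0 0 0
POP     -> -2 0 0
MUL     -> -2 0
OVER    -> -2 0 -2
SUB     -> -2 2
GT      -> 0
STORE 0 -> (empty)
PUSH -7 -> -7
PUSH 3  -> -7 3
GT      -> 0
PUSH 10 -> 0 10
STORE 1 -> 0
PUSH 7  -> 0 7
MOD     -> 0
DUP     -> 0 0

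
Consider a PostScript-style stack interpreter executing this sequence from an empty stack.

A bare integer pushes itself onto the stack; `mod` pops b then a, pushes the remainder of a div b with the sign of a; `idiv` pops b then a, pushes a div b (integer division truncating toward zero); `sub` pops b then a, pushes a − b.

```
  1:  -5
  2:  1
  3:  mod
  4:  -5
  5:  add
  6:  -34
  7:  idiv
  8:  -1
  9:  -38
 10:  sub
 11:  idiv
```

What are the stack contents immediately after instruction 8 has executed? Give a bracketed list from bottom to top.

-5    -5
1     -5 1
mod   0
-5    0 -5
add   -5
-34   -5 -34
idiv  0
-1    0 -1

[0, -1]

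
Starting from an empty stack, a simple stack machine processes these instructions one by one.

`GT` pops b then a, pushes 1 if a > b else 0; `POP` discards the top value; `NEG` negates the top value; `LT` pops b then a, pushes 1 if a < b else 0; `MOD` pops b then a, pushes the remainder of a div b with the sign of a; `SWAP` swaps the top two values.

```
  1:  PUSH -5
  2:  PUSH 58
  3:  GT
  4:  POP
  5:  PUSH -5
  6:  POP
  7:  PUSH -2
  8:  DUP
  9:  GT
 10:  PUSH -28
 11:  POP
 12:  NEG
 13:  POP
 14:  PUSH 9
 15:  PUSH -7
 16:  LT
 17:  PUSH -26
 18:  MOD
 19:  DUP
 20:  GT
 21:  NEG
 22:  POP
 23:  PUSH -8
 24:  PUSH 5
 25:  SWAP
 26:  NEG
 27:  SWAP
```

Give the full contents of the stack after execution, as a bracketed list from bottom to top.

PUSH -5   -5
PUSH 58   -5 58
GT        0
POP       (empty)
PUSH -5   -5
POP       (empty)
PUSH -2   -2
DUP       -2 -2
GT        0
PUSH -28  0 -28
POP       0
NEG       0
POP       (empty)
PUSH 9    9
PUSH -7   9 -7
LT        0
PUSH -26  0 -26
MOD       0
DUP       0 0
GT        0
NEG       0
POP       (empty)
PUSH -8   -8
PUSH 5    -8 5
SWAP      5 -8
NEG       5 8
SWAP      8 5

[8, 5]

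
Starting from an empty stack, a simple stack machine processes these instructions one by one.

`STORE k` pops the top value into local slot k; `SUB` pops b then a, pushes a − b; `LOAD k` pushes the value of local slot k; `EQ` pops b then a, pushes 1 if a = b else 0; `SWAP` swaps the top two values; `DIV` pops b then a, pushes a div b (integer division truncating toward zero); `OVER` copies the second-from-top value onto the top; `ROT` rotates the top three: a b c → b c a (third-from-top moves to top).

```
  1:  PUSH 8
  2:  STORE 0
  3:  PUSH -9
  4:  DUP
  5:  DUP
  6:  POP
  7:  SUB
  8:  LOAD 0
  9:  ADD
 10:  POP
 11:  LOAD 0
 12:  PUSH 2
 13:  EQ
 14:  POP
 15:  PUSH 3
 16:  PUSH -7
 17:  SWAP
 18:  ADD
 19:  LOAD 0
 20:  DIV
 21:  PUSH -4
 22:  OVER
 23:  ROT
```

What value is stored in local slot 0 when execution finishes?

8

PUSH 8  → 8
STORE 0 → (empty)
PUSH -9 → -9
DUP     → -9 -9
DUP     → -9 -9 -9
POP     → -9 -9
SUB     → 0
LOAD 0  → 0 8
ADD     → 8
POP     → (empty)
LOAD 0  → 8
PUSH 2  → 8 2
EQ      → 0
POP     → (empty)
PUSH 3  → 3
PUSH -7 → 3 -7
SWAP    → -7 3
ADD     → -4
LOAD 0  → -4 8
DIV     → 0
PUSH -4 → 0 -4
OVER    → 0 -4 0
ROT     → -4 0 0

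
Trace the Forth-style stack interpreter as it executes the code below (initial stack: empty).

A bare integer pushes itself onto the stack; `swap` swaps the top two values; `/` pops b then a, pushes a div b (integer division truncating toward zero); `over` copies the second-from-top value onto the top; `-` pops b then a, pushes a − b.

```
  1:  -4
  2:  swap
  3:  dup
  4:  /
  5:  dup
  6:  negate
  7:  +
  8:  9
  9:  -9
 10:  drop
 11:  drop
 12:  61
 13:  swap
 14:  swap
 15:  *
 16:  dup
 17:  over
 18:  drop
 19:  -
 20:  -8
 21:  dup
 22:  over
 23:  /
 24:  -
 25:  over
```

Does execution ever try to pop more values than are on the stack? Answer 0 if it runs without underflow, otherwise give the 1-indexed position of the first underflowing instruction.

2

-4 -> [-4]
swap  — needs 2 operands, stack has 1 → underflow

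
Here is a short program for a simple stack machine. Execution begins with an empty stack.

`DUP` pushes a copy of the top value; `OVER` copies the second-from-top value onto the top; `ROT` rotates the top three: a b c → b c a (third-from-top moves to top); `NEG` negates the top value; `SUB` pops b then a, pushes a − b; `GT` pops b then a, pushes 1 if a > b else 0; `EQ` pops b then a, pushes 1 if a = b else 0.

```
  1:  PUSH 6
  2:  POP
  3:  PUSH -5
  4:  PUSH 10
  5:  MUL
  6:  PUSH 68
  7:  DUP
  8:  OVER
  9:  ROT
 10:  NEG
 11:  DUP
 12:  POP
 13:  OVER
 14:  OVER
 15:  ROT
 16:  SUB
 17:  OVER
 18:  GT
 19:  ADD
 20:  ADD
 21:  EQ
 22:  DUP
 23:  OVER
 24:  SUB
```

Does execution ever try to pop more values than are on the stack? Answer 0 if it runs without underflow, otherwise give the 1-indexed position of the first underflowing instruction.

0

PUSH 6   [6]
POP      []
PUSH -5  [-5]
PUSH 10  [-5, 10]
MUL      [-50]
PUSH 68  [-50, 68]
DUP      [-50, 68, 68]
OVER     [-50, 68, 68, 68]
ROT      [-50, 68, 68, 68]
NEG      [-50, 68, 68, -68]
DUP      [-50, 68, 68, -68, -68]
POP      [-50, 68, 68, -68]
OVER     [-50, 68, 68, -68, 68]
OVER     [-50, 68, 68, -68, 68, -68]
ROT      [-50, 68, 68, 68, -68, -68]
SUB      [-50, 68, 68, 68, 0]
OVER     [-50, 68, 68, 68, 0, 68]
GT       [-50, 68, 68, 68, 0]
ADD      [-50, 68, 68, 68]
ADD      [-50, 68, 136]
EQ       [-50, 0]
DUP      [-50, 0, 0]
OVER     [-50, 0, 0, 0]
SUB      [-50, 0, 0]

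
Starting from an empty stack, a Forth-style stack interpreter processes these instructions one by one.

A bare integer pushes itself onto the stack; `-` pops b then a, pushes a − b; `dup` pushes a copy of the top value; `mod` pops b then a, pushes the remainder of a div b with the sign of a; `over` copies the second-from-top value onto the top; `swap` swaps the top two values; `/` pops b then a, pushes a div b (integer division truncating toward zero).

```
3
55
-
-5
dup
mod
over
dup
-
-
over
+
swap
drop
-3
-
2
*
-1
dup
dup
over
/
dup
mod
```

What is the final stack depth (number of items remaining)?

3    : [3]
55   : [3, 55]
-    : [-52]
-5   : [-52, -5]
dup  : [-52, -5, -5]
mod  : [-52, 0]
over : [-52, 0, -52]
dup  : [-52, 0, -52, -52]
-    : [-52, 0, 0]
-    : [-52, 0]
over : [-52, 0, -52]
+    : [-52, -52]
swap : [-52, -52]
drop : [-52]
-3   : [-52, -3]
-    : [-49]
2    : [-49, 2]
*    : [-98]
-1   : [-98, -1]
dup  : [-98, -1, -1]
dup  : [-98, -1, -1, -1]
over : [-98, -1, -1, -1, -1]
/    : [-98, -1, -1, 1]
dup  : [-98, -1, -1, 1, 1]
mod  : [-98, -1, -1, 0]

4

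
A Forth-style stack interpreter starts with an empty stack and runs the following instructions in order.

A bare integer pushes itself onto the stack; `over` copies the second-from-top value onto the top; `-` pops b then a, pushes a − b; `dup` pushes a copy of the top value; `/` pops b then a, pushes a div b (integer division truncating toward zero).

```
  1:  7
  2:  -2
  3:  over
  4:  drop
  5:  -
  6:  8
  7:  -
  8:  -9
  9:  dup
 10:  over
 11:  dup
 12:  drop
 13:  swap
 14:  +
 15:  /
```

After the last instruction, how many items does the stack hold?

7    → 7
-2   → 7 -2
over → 7 -2 7
drop → 7 -2
-    → 9
8    → 9 8
-    → 1
-9   → 1 -9
dup  → 1 -9 -9
over → 1 -9 -9 -9
dup  → 1 -9 -9 -9 -9
drop → 1 -9 -9 -9
swap → 1 -9 -9 -9
+    → 1 -9 -18
/    → 1 0

2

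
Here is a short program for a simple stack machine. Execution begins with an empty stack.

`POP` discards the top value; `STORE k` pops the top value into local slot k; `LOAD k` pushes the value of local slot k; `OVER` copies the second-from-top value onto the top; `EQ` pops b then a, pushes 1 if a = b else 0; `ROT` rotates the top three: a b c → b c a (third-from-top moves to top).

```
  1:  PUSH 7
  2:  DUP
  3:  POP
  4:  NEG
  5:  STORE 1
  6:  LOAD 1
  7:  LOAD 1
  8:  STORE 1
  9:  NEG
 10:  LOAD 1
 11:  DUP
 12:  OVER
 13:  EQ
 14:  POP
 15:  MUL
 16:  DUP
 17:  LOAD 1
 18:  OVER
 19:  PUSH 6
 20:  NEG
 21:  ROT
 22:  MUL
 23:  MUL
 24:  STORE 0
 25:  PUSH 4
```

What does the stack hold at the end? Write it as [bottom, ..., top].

PUSH 7  → [7]
DUP     → [7, 7]
POP     → [7]
NEG     → [-7]
STORE 1 → []
LOAD 1  → [-7]
LOAD 1  → [-7, -7]
STORE 1 → [-7]
NEG     → [7]
LOAD 1  → [7, -7]
DUP     → [7, -7, -7]
OVER    → [7, -7, -7, -7]
EQ      → [7, -7, 1]
POP     → [7, -7]
MUL     → [-49]
DUP     → [-49, -49]
LOAD 1  → [-49, -49, -7]
OVER    → [-49, -49, -7, -49]
PUSH 6  → [-49, -49, -7, -49, 6]
NEG     → [-49, -49, -7, -49, -6]
ROT     → [-49, -49, -49, -6, -7]
MUL     → [-49, -49, -49, 42]
MUL     → [-49, -49, -2058]
STORE 0 → [-49, -49]
PUSH 4  → [-49, -49, 4]

[-49, -49, 4]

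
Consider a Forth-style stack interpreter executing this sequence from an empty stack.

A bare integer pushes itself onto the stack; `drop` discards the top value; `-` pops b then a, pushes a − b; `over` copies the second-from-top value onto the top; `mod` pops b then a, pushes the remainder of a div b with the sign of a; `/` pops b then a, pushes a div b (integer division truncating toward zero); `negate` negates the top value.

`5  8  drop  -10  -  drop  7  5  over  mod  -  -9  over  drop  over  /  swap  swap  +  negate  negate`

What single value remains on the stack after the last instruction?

5       [5]
8       [5, 8]
drop    [5]
-10     [5, -10]
-       [15]
drop    []
7       [7]
5       [7, 5]
over    [7, 5, 7]
mod     [7, 5]
-       [2]
-9      [2, -9]
over    [2, -9, 2]
drop    [2, -9]
over    [2, -9, 2]
/       [2, -4]
swap    [-4, 2]
swap    [2, -4]
+       [-2]
negate  [2]
negate  [-2]

-2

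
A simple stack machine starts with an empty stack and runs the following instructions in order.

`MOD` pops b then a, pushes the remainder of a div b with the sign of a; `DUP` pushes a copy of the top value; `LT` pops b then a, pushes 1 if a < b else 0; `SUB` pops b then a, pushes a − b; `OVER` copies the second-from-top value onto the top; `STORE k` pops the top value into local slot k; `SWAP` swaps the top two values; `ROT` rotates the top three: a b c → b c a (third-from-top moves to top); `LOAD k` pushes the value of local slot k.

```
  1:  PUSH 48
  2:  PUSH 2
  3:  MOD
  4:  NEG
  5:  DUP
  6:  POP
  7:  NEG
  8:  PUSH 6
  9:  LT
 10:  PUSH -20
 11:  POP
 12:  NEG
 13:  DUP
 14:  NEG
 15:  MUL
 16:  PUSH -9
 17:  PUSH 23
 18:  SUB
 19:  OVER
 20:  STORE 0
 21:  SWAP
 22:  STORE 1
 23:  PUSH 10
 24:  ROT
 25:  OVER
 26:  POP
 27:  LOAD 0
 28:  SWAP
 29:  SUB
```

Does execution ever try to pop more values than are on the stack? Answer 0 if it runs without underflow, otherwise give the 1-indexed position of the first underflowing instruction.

PUSH 48   48
PUSH 2    48 2
MOD       0
NEG       0
DUP       0 0
POP       0
NEG       0
PUSH 6    0 6
LT        1
PUSH -20  1 -20
POP       1
NEG       -1
DUP       -1 -1
NEG       -1 1
MUL       -1
PUSH -9   -1 -9
PUSH 23   -1 -9 23
SUB       -1 -32
OVER      -1 -32 -1
STORE 0   -1 -32
SWAP      -32 -1
STORE 1   -32
PUSH 10   -32 10
ROT  — needs 3 operands, stack has 2 → underflow

24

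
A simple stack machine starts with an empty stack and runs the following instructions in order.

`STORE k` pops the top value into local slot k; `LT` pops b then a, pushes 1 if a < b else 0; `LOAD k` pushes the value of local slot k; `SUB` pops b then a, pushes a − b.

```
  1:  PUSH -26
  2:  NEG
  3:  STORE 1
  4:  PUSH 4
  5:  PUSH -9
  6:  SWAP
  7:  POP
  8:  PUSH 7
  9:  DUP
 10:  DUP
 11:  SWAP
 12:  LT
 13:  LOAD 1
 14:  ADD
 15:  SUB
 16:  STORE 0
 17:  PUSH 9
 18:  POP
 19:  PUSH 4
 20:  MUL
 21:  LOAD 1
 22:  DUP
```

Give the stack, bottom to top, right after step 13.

PUSH -26 → -26
NEG      → 26
STORE 1  → (empty)
PUSH 4   → 4
PUSH -9  → 4 -9
SWAP     → -9 4
POP      → -9
PUSH 7   → -9 7
DUP      → -9 7 7
DUP      → -9 7 7 7
SWAP     → -9 7 7 7
LT       → -9 7 0
LOAD 1   → -9 7 0 26

[-9, 7, 0, 26]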